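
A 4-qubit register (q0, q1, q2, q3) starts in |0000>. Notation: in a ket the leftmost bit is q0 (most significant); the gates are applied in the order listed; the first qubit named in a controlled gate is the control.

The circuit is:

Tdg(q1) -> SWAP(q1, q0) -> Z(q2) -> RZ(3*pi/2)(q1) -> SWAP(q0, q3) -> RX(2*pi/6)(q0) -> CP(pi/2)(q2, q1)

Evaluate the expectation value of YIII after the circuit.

The observable YIII averages to -sqrt(3)/2.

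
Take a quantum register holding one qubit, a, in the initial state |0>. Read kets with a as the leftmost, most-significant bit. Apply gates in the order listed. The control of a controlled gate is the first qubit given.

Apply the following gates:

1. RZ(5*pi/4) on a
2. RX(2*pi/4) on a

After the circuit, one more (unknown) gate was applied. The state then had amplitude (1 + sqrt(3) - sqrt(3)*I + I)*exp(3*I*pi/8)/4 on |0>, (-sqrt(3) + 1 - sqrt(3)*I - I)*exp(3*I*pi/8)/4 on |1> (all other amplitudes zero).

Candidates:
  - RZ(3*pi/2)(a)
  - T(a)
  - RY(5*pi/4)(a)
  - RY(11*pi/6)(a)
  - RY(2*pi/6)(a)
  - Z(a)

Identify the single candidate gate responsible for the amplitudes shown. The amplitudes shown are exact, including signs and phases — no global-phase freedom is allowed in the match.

The unique candidate consistent with the amplitudes is RY(11*pi/6)(a).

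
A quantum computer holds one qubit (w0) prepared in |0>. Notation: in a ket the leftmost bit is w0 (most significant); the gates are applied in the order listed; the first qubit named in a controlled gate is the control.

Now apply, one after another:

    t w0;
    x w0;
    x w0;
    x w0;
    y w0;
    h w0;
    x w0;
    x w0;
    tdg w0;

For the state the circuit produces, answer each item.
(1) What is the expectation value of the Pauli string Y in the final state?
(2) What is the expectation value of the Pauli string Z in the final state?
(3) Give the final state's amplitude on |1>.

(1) The expectation value of Y is -sqrt(2)/2.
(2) In the final state, Z has expectation 0.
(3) The amplitude on |1> is -sqrt(2)*exp(I*pi/4)/2.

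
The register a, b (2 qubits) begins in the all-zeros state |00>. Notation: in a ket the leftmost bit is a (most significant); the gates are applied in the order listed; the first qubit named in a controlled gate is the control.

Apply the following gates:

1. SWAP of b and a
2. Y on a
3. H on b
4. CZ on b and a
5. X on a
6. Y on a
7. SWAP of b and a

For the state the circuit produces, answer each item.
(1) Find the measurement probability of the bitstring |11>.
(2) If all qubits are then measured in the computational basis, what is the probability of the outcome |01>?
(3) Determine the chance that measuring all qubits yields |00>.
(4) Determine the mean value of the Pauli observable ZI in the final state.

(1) A full measurement returns |11> with probability 1/2.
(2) Outcome |01> occurs with probability 1/2.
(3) The probability of measuring |00> is 0.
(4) The expectation value of ZI is 0.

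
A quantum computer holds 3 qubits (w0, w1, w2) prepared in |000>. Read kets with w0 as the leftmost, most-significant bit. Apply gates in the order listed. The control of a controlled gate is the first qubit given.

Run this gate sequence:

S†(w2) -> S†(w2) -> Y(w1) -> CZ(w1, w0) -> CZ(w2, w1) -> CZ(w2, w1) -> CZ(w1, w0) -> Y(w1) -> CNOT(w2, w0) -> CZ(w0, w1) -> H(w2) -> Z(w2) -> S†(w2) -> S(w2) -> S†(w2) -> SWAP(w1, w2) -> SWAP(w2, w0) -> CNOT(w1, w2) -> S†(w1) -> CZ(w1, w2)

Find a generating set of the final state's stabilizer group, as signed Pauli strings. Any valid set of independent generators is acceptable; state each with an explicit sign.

The stabilizer group can be generated by -IXX, +ZII, +IZZ, among other valid generating sets. Key observation: gates 3-8 undo each other exactly, leaving only the rest of the circuit to track.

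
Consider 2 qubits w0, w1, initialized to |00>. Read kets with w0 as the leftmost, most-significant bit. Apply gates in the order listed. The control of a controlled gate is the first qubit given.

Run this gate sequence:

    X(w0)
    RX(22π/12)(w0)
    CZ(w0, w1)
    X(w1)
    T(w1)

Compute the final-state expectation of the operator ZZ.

The observable ZZ averages to sqrt(3)/2.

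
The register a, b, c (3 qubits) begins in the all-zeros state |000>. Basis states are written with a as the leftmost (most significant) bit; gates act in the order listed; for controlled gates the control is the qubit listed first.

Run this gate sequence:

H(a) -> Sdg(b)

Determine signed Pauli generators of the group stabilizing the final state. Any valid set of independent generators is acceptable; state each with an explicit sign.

The final state is stabilized by the group generated by +XII, +IZI, +IIZ; other independent generating sets are equally valid.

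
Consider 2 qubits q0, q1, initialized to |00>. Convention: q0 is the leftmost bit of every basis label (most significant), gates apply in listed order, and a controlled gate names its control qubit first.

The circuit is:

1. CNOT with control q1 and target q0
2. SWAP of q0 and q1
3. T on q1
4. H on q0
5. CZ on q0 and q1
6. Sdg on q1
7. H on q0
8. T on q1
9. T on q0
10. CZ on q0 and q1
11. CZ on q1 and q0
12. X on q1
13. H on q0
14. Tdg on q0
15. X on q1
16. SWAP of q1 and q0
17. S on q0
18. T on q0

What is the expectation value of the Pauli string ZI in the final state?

In the final state, ZI has expectation 1.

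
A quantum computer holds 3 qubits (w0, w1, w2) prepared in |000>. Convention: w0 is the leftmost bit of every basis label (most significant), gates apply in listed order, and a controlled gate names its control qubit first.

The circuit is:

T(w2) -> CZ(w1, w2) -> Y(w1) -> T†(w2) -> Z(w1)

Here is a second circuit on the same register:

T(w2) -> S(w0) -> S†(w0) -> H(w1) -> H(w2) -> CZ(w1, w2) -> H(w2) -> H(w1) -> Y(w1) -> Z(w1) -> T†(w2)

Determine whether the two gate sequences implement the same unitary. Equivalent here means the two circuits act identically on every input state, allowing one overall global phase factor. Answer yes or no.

No — the two circuits implement different unitaries, even allowing a global phase.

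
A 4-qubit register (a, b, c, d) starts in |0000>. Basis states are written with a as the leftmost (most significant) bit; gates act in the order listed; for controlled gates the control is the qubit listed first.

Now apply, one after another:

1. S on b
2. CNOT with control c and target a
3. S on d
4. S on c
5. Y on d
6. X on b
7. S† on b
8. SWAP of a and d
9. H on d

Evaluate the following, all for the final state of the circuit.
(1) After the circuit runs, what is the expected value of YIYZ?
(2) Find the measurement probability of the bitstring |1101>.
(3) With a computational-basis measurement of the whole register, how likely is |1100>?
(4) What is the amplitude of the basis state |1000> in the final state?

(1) The expectation value of YIYZ is 0.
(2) Outcome |1101> occurs with probability 1/2.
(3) The probability of measuring |1100> is 1/2.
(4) The amplitude on |1000> is 0.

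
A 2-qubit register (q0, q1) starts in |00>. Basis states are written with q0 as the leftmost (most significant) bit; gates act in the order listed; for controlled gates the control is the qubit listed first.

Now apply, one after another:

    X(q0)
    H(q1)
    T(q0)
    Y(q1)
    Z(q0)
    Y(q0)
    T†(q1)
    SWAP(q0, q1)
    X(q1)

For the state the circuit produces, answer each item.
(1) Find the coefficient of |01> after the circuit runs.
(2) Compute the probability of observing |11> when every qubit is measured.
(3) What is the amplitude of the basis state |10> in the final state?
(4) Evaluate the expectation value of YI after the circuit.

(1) The amplitude on |01> is sqrt(2)*exp(I*pi/4)/2.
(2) Outcome |11> occurs with probability 1/2.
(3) The final state's coefficient on |10> equals 0.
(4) The observable YI averages to sqrt(2)/2.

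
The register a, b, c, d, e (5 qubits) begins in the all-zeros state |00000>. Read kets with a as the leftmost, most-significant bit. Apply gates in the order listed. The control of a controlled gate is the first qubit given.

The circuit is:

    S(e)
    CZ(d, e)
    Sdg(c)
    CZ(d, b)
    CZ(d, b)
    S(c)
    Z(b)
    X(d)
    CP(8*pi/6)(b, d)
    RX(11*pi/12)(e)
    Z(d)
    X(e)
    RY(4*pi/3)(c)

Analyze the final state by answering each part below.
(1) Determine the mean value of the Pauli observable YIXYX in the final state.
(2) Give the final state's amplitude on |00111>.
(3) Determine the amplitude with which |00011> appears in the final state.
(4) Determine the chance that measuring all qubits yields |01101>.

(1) The expectation value of YIXYX is 0. Key observation: steps 4-5 multiply out to the identity, so the circuit reduces to the remaining gates.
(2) The amplitude on |00111> is -sqrt(3*sqrt(2) + 6)/8 + 3*sqrt(2 - sqrt(2))/8.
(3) The amplitude on |00011> is -sqrt(6 - 3*sqrt(2))/8 + sqrt(sqrt(2) + 2)/8.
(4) Outcome |01101> occurs with probability 0.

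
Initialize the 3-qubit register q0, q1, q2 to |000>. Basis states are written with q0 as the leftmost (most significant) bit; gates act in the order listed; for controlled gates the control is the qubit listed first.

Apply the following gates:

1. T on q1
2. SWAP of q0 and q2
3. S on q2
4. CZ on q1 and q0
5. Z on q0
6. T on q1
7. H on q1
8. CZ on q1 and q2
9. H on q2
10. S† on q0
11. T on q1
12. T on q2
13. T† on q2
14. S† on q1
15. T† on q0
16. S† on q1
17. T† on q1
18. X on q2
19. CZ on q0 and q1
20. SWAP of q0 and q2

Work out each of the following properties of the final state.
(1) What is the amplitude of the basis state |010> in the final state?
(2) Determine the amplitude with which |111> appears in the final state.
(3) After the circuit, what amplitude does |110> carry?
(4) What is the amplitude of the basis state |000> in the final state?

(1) The final state's coefficient on |010> equals -1/2.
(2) The final state's coefficient on |111> equals 0.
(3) The final state's coefficient on |110> equals -1/2.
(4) |000> carries amplitude 1/2 in the final state.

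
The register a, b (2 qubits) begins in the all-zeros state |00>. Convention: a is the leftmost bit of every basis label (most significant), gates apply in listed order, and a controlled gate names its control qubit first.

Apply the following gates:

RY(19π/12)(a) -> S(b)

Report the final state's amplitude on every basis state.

The final amplitudes are -sqrt(sqrt(2) + 2)/4 - sqrt(6 - 3*sqrt(2))/4 on |00>, 0 on |01>, -sqrt(2 - sqrt(2))/4 + sqrt(3*sqrt(2) + 6)/4 on |10>, 0 on |11>.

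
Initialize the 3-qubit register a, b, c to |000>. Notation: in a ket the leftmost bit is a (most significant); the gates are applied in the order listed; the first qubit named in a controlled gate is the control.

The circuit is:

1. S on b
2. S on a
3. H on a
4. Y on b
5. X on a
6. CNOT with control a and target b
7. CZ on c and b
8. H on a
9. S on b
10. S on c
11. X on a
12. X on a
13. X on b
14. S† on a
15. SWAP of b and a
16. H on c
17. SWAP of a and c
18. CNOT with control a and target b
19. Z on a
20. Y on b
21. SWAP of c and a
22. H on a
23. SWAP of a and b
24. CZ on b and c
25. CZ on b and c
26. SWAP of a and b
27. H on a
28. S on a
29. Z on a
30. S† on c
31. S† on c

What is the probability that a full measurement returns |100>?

Outcome |100> occurs with probability 1/8. Key observation: the block from step 22 through step 27 cancels to the identity and can be dropped.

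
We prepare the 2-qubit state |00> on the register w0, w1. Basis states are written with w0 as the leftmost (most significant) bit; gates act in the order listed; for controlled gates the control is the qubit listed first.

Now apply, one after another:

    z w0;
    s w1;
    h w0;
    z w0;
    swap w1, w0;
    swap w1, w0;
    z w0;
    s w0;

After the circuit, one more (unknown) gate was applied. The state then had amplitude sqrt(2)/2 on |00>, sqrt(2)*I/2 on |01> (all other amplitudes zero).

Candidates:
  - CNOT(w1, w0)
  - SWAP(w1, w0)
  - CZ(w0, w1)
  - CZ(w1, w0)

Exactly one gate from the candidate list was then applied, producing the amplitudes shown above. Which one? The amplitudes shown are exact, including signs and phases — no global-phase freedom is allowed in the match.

The unique candidate consistent with the amplitudes is SWAP(w1, w0). Key observation: the block from step 4 through step 7 cancels to the identity and can be dropped.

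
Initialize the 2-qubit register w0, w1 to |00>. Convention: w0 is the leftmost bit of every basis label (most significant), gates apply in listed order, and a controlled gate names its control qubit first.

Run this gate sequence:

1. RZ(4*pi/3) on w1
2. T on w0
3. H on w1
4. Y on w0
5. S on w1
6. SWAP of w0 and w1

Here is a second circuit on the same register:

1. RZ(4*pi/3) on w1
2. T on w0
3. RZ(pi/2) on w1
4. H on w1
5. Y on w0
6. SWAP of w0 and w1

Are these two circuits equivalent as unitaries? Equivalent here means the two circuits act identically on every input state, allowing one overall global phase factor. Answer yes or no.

No: there is an input state on which the two circuits produce genuinely different outputs (not merely differing by a phase).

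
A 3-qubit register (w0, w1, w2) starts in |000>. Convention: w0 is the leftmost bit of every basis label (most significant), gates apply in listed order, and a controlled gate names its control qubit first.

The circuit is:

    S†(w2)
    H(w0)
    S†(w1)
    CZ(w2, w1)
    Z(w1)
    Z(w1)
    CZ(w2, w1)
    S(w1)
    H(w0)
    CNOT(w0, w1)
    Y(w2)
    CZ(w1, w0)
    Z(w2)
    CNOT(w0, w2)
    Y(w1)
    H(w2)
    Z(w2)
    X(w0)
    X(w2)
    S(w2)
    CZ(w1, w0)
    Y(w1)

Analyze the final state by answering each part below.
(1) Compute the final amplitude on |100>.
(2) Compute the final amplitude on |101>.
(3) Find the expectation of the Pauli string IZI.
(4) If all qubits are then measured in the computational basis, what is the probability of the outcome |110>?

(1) The amplitude on |100> is sqrt(2)*I/2.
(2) The final state's coefficient on |101> equals -sqrt(2)/2.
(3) The observable IZI averages to 1.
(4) The probability of measuring |110> is 0.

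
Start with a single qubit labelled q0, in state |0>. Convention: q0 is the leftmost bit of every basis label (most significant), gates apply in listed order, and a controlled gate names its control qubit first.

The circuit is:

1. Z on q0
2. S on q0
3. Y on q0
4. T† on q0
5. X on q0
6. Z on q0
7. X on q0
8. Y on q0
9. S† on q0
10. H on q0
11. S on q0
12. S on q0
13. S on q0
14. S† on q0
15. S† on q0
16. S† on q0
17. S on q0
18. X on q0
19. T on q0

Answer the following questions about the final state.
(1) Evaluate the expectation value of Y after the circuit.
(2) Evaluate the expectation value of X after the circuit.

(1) The observable Y averages to -sqrt(2)/2.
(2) In the final state, X has expectation sqrt(2)/2.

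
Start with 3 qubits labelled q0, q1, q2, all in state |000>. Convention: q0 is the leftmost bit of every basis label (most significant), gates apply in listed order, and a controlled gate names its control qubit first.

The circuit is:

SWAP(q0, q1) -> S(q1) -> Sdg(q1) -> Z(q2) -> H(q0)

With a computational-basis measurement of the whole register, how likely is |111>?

Outcome |111> occurs with probability 0. Key observation: steps 2-3 multiply out to the identity, so the circuit reduces to the remaining gates.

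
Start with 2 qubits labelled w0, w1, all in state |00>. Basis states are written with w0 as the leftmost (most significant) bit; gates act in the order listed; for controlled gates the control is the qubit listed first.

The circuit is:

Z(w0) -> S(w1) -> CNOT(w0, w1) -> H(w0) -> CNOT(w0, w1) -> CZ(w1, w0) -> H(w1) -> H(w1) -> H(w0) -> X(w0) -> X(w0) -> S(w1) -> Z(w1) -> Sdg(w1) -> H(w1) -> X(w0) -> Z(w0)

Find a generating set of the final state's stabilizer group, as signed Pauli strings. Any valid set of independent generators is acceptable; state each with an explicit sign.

The stabilizer group can be generated by -XX, -ZZ, among other valid generating sets.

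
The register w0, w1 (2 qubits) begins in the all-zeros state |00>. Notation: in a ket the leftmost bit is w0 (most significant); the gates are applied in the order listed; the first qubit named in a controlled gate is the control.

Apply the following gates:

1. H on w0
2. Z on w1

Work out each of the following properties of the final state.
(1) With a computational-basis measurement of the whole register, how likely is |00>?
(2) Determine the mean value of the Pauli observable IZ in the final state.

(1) Outcome |00> occurs with probability 1/2.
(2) The expectation value of IZ is 1.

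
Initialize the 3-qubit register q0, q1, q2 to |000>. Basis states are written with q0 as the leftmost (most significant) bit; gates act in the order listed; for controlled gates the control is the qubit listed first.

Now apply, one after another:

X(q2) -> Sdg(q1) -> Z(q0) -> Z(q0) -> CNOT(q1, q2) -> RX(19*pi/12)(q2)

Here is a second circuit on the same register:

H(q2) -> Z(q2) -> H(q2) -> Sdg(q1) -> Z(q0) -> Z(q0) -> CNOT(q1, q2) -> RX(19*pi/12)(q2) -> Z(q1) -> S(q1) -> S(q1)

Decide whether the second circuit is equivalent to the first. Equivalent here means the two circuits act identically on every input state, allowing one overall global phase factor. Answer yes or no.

Yes, they are equivalent — the unitaries differ by at most a global phase.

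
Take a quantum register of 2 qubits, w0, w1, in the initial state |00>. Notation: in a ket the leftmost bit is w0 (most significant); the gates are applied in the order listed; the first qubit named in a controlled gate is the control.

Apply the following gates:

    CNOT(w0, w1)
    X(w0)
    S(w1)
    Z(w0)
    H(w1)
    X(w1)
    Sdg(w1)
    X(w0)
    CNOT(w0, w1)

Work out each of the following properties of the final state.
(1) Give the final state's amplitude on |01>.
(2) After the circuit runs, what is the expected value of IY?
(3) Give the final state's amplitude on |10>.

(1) The final state's coefficient on |01> equals sqrt(2)*I/2.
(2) The expectation value of IY is -1.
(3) The final state's coefficient on |10> equals 0.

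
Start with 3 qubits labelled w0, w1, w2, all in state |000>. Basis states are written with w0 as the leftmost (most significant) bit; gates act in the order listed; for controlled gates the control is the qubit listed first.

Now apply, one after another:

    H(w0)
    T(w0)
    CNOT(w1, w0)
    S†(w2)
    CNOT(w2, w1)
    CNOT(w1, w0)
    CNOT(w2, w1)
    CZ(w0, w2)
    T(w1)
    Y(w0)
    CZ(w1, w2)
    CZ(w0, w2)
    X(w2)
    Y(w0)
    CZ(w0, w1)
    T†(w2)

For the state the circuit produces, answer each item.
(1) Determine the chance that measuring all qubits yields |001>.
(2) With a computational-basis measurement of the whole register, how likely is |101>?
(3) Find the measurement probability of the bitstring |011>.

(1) Outcome |001> occurs with probability 1/2.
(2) Outcome |101> occurs with probability 1/2.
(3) The probability of measuring |011> is 0.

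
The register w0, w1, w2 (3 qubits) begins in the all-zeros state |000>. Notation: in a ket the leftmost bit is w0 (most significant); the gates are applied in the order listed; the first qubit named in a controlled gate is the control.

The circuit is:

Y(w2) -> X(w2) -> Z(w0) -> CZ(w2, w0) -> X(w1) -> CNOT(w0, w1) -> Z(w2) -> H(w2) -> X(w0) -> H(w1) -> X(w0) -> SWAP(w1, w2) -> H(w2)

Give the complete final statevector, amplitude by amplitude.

The final amplitudes are sqrt(2)*I/2 on |001>, sqrt(2)*I/2 on |011>, and 0 on every other basis state.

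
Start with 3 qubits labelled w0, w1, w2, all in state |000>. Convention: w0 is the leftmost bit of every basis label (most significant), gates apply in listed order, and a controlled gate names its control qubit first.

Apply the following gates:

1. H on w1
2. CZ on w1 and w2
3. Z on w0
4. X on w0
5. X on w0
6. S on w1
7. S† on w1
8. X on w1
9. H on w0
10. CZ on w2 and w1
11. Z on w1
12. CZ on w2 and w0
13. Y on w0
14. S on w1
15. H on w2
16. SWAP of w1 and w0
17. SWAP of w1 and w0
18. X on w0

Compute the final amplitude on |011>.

The final state's coefficient on |011> equals sqrt(2)/4.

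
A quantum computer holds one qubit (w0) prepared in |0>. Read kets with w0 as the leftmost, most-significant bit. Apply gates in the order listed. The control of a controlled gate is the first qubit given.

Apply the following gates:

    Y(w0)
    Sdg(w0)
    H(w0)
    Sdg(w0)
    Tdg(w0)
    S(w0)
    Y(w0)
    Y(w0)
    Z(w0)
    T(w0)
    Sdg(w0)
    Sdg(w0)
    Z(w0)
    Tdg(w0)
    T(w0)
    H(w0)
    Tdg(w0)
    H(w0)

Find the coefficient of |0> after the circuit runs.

The final state's coefficient on |0> equals sqrt(2)/2.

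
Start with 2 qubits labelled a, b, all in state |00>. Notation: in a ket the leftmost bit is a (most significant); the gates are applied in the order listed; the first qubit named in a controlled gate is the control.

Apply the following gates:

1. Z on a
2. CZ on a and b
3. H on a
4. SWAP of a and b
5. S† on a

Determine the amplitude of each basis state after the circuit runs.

The resulting statevector has amplitude sqrt(2)/2 on |00>, sqrt(2)/2 on |01>, 0 on |10>, 0 on |11>.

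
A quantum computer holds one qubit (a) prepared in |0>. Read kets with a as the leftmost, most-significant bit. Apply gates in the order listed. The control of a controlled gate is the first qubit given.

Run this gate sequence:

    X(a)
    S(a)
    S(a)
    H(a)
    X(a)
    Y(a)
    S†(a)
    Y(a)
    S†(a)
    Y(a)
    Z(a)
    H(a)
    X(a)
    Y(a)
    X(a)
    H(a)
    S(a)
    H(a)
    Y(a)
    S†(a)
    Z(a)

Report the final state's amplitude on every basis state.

After the circuit, the state carries amplitude 1/2 - I/2 on |0>, 1/2 - I/2 on |1>.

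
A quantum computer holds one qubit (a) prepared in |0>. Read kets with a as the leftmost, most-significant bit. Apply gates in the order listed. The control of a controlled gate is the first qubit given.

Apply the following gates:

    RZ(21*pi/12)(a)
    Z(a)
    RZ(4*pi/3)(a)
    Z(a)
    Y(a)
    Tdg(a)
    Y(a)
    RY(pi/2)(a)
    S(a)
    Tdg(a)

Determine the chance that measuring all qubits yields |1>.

Outcome |1> occurs with probability 1/2.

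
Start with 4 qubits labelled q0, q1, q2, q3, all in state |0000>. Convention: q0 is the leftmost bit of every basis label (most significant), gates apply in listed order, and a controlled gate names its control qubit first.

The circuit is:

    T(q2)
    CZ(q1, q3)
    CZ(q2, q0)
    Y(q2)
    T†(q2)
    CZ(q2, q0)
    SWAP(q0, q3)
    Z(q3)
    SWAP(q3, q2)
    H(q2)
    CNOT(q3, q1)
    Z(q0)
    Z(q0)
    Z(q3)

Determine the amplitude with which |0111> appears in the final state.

The final state's coefficient on |0111> equals -sqrt(2)*exp(I*pi/4)/2.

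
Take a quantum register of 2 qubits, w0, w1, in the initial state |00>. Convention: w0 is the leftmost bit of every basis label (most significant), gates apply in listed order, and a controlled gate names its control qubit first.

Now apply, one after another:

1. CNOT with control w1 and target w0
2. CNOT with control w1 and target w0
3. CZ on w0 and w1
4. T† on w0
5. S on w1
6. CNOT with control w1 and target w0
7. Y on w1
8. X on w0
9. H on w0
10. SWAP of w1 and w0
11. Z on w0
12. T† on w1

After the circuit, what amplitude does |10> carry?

|10> carries amplitude -sqrt(2)*I/2 in the final state.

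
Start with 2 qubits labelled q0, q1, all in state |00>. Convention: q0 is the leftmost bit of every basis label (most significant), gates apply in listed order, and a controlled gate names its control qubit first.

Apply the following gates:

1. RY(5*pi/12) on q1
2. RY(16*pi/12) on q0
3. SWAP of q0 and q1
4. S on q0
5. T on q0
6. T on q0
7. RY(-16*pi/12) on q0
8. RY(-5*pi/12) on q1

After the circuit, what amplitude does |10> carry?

The final state's coefficient on |10> equals -sqrt(6)/8 - sqrt(2)/8 + sqrt(3)/4.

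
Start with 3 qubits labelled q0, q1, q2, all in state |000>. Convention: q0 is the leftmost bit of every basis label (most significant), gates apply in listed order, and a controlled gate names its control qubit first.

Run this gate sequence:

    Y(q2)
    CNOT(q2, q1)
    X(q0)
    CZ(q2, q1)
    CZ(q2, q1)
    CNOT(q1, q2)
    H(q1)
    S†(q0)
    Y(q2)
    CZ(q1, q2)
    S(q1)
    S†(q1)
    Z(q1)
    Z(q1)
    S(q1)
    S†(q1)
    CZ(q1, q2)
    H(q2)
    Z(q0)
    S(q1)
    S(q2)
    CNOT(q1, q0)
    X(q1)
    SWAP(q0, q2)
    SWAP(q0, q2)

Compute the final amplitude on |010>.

The final state's coefficient on |010> equals 0. Key observation: steps 10-17 multiply out to the identity, so the circuit reduces to the remaining gates.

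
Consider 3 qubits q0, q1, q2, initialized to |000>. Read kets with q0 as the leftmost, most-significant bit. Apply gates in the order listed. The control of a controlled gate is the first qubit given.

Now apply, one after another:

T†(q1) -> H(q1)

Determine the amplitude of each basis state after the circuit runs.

The resulting statevector has amplitude sqrt(2)/2 on |000>, sqrt(2)/2 on |010>, and 0 on every other basis state.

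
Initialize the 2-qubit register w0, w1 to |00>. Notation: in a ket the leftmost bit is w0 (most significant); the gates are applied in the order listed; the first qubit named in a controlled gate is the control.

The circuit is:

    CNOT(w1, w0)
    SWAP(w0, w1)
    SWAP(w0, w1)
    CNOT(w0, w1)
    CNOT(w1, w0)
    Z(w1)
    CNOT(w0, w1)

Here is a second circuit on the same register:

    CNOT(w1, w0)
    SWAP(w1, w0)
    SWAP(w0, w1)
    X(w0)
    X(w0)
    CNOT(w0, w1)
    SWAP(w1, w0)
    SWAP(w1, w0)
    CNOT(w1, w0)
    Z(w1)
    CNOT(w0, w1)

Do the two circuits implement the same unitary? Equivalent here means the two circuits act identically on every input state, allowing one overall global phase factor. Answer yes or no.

Yes — the two circuits implement the same unitary up to a global phase.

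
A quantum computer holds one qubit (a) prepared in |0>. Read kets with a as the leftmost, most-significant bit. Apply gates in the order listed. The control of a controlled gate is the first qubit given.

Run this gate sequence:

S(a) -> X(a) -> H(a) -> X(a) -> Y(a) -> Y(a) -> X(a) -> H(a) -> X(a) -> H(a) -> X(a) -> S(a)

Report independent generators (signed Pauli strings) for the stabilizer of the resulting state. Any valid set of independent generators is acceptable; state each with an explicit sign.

The stabilizer group can be generated by +Y, among other valid generating sets. Key observation: the block from step 2 through step 9 cancels to the identity and can be dropped.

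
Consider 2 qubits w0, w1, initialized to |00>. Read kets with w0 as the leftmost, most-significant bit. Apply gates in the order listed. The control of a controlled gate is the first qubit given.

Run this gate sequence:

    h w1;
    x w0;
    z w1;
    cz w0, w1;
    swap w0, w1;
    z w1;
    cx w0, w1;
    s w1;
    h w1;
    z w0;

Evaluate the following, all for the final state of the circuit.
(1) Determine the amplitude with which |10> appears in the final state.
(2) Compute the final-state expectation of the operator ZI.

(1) The final state's coefficient on |10> equals 1/2.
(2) The observable ZI averages to 0.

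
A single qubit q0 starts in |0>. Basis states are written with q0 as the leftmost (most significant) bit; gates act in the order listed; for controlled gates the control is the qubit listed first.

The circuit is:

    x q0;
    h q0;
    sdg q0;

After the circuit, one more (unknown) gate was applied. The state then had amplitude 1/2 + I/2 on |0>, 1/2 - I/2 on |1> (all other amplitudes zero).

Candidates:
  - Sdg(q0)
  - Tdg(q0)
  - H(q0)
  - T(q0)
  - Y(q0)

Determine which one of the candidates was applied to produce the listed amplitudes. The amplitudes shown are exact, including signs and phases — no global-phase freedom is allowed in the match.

It was H(q0) that produced the state shown.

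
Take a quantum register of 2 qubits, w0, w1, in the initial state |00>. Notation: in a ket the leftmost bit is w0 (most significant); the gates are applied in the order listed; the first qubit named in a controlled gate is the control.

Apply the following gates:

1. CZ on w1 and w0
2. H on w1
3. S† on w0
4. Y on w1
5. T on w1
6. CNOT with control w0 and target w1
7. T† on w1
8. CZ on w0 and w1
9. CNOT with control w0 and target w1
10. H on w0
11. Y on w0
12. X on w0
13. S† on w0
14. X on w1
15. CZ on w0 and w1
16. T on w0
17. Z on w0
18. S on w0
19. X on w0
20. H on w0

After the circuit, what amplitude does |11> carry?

|11> carries amplitude sqrt(2)*(-1 - exp(I*pi/4))/4 in the final state.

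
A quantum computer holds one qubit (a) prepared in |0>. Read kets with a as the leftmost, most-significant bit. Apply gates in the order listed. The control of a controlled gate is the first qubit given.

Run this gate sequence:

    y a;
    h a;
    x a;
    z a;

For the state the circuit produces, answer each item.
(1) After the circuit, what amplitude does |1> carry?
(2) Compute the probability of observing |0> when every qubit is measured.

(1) |1> carries amplitude -sqrt(2)*I/2 in the final state.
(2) A full measurement returns |0> with probability 1/2.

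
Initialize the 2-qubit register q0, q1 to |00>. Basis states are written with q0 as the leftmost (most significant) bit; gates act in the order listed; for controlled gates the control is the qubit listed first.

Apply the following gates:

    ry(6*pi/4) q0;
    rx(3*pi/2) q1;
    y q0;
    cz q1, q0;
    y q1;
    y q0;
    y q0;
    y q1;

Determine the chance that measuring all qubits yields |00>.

Outcome |00> occurs with probability 1/4.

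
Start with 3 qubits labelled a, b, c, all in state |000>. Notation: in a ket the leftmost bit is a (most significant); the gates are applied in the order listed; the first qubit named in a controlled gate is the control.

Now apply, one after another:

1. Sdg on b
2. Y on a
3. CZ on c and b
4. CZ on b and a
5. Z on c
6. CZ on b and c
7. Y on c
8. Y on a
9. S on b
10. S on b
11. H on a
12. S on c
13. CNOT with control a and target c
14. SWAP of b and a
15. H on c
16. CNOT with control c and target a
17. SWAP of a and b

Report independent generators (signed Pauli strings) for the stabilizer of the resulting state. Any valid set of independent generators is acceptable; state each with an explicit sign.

One valid set of independent stabilizer generators is +XIZ, -ZXX, +IZZ (any independent generating set of the same group is equally correct).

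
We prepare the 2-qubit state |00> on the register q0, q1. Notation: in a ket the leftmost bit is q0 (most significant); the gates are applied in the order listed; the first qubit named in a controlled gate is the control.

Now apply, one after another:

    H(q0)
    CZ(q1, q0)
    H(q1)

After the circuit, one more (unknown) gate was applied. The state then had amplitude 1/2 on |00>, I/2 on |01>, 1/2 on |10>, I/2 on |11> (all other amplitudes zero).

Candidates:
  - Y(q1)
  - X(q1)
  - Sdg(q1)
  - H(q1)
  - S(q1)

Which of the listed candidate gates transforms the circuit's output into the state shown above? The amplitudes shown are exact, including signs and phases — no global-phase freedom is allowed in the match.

It was S(q1) that produced the state shown.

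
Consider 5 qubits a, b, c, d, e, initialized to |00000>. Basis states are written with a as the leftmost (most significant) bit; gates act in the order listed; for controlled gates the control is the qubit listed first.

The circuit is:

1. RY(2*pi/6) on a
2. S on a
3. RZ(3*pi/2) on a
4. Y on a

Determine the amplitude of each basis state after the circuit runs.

The final amplitudes are exp(3*I*pi/4)/2 on |00000>, -sqrt(3)*exp(3*I*pi/4)/2 on |10000>, and 0 on every other basis state.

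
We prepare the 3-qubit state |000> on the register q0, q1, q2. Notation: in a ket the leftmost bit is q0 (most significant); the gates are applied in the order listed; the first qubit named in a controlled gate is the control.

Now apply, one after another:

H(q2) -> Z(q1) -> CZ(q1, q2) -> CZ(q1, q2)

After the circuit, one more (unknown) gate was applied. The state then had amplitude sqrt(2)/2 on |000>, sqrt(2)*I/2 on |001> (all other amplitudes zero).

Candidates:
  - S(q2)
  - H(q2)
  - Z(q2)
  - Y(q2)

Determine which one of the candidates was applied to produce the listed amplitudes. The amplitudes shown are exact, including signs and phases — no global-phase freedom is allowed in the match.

The unique candidate consistent with the amplitudes is S(q2). Key observation: steps 3-4 multiply out to the identity, so the circuit reduces to the remaining gates.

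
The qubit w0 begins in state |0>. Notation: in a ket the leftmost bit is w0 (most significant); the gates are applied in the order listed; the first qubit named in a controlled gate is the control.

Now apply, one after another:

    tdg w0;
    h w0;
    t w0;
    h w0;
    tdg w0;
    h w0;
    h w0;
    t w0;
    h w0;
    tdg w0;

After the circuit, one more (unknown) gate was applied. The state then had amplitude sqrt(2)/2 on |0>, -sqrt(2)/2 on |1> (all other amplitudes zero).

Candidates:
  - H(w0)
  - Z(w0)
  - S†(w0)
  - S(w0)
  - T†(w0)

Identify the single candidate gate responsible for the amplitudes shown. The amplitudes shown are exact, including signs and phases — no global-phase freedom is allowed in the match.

It was Z(w0) that produced the state shown.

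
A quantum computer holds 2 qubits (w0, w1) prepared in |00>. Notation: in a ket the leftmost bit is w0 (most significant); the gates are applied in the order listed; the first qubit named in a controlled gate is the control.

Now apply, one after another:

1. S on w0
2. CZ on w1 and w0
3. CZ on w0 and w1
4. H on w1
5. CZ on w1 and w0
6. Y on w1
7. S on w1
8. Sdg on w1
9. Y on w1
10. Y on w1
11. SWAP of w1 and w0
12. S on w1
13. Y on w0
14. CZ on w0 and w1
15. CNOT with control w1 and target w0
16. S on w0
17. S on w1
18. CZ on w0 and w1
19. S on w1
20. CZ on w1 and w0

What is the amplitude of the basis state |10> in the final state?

|10> carries amplitude sqrt(2)*I/2 in the final state. Key observation: the block from step 6 through step 9 cancels to the identity and can be dropped.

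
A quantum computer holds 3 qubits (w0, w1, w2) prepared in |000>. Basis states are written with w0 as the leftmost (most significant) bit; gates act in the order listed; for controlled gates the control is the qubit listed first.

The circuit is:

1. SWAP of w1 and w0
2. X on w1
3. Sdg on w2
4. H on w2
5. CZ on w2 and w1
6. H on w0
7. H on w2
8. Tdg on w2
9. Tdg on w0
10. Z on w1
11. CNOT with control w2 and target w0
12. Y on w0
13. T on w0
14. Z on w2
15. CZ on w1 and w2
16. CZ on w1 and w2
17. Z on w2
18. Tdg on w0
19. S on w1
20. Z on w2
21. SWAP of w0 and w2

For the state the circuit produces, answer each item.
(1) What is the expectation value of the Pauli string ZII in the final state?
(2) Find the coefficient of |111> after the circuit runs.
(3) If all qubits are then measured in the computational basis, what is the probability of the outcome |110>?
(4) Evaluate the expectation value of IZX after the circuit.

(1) The observable ZII averages to -1.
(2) The amplitude on |111> is sqrt(2)*I/2.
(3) Outcome |110> occurs with probability 1/2.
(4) In the final state, IZX has expectation sqrt(2)/2.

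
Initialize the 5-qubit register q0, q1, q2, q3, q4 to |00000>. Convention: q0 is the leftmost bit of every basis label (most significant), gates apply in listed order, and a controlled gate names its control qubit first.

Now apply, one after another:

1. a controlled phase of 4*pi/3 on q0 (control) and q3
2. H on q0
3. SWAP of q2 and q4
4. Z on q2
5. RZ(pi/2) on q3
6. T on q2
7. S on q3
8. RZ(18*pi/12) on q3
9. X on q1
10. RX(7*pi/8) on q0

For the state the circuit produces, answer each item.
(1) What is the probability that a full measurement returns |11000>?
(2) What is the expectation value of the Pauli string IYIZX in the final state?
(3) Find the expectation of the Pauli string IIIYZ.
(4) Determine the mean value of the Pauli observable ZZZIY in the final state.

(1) Outcome |11000> occurs with probability 1/2.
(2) The expectation value of IYIZX is 0.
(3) In the final state, IIIYZ has expectation 0.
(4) In the final state, ZZZIY has expectation 0.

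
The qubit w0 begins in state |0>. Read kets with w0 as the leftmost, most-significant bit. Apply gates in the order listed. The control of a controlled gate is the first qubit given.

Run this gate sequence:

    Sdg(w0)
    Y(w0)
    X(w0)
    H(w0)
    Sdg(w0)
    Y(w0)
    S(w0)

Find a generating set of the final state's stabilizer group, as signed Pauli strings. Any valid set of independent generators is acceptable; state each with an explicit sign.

The stabilizer group can be generated by +X, among other valid generating sets.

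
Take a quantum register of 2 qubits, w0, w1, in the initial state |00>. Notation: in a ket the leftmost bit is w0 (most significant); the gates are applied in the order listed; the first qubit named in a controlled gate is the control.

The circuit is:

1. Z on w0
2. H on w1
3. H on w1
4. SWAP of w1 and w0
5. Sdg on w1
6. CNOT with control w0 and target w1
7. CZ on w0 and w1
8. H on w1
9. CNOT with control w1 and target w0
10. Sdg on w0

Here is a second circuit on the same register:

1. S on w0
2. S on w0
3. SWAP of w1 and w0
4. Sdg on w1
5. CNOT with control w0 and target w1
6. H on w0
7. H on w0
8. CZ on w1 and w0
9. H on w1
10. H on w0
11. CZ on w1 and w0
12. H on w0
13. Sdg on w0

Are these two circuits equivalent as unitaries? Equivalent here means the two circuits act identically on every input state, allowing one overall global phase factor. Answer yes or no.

Yes: on every input state the two circuits agree up to one overall phase factor.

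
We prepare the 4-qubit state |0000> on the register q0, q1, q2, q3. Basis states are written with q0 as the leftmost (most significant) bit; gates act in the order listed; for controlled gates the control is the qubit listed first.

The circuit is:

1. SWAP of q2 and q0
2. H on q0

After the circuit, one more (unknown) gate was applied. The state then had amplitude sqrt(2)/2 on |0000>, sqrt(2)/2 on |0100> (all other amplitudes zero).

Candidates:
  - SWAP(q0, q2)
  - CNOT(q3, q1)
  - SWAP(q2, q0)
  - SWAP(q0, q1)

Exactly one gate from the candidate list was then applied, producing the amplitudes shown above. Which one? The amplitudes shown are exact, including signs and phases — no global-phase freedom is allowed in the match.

The unique candidate consistent with the amplitudes is SWAP(q0, q1).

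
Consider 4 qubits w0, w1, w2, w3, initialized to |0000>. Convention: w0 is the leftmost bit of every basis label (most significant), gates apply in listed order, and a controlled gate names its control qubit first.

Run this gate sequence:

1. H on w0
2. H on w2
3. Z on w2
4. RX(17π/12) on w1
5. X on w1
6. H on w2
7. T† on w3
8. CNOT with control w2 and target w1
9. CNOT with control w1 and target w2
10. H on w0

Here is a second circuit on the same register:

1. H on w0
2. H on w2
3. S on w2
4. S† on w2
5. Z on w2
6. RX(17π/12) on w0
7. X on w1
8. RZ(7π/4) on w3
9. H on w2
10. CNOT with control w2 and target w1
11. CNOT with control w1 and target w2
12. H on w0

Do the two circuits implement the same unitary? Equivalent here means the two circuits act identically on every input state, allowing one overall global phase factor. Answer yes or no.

No: there is an input state on which the two circuits produce genuinely different outputs (not merely differing by a phase).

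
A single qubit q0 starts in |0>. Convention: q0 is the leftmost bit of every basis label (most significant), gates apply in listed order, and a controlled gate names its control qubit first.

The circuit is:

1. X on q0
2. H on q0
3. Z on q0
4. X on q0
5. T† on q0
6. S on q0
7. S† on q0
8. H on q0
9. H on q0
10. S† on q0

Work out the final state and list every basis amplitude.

The final amplitudes are sqrt(2)/2 on |0>, -sqrt(2)*exp(I*pi/4)/2 on |1>. Key observation: gates 8-9 undo each other exactly, leaving only the rest of the circuit to track.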